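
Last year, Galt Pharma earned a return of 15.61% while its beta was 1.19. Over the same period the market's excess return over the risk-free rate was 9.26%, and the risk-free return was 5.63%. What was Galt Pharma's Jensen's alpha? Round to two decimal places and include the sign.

-1.04%

CAPM benchmark = R_f + β(R_m − R_f) = 5.63% + 1.19 × 9.26% = 16.6494%
α = actual − benchmark = 15.61% − 16.6494% = -1.04%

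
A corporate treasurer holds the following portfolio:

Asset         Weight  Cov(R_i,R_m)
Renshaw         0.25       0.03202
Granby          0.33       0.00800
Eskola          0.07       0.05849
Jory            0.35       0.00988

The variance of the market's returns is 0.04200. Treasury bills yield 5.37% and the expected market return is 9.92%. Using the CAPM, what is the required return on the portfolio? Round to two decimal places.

β_Renshaw = 0.03202 / 0.04200 = 0.7624
β_Granby = 0.00800 / 0.04200 = 0.1905
β_Eskola = 0.05849 / 0.04200 = 1.3926
β_Jory = 0.00988 / 0.04200 = 0.2352
β_P = Σ w_i β_i = 0.25×0.7624 + 0.33×0.1905 + 0.07×1.3926 + 0.35×0.2352 = 0.4333
MRP = 9.92% − 5.37% = 4.55%
E(R_P) = R_f + β_P × MRP = 5.37% + 0.4333 × 4.55% = 7.34%

7.34%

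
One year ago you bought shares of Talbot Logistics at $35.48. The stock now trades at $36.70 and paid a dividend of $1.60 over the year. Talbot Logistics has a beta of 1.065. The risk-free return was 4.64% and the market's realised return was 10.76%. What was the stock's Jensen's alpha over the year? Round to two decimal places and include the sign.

Realised HPR = (P1 + D1 − P0) / P0 = (36.70 + 1.60 − 35.48) / 35.48 = 2.82 / 35.48 = 7.9481%
MRP = 10.76% − 4.64% = 6.12%
CAPM required = R_f + β·MRP = 4.64% + 1.065 × 6.12% = 11.15780%
α = realised − required = 7.9481% − 11.15780% = -3.21%

-3.21%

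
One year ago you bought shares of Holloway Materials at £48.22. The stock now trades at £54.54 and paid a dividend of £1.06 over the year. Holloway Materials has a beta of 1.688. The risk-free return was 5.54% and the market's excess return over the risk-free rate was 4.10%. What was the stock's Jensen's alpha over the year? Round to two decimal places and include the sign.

+2.84%

Realised HPR = (P1 + D1 − P0) / P0 = (54.54 + 1.06 − 48.22) / 48.22 = 7.38 / 48.22 = 15.3049%
CAPM required = R_f + β·MRP = 5.54% + 1.688 × 4.10% = 12.46080%
α = realised − required = 15.3049% − 12.46080% = +2.84%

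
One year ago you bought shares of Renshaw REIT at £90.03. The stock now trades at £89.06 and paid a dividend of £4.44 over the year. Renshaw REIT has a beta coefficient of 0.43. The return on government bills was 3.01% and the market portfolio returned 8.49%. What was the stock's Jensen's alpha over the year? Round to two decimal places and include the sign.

-1.51%

Realised HPR = (P1 + D1 − P0) / P0 = (89.06 + 4.44 − 90.03) / 90.03 = 3.47 / 90.03 = 3.8543%
MRP = 8.49% − 3.01% = 5.48%
CAPM required = R_f + β·MRP = 3.01% + 0.43 × 5.48% = 5.3664%
α = realised − required = 3.8543% − 5.3664% = -1.51%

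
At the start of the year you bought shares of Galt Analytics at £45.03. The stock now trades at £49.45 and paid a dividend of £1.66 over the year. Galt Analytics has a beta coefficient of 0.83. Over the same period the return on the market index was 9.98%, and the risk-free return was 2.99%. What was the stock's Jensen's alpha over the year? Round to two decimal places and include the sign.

+4.71%

Realised HPR = (P1 + D1 − P0) / P0 = (49.45 + 1.66 − 45.03) / 45.03 = 6.08 / 45.03 = 13.5021%
MRP = 9.98% − 2.99% = 6.99%
CAPM required = R_f + β·MRP = 2.99% + 0.83 × 6.99% = 8.7917%
α = realised − required = 13.5021% − 8.7917% = +4.71%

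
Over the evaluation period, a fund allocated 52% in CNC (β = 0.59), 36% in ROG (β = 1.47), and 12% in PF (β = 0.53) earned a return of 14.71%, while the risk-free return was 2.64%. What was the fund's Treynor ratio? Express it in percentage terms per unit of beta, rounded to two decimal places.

13.42%

β_P = 0.52×0.59 + 0.36×1.47 + 0.12×0.53 = 0.8996
Treynor = (R_P − R_f) / β_P = (14.71% − 2.64%) / 0.8996 = 12.07% / 0.8996 = 13.42%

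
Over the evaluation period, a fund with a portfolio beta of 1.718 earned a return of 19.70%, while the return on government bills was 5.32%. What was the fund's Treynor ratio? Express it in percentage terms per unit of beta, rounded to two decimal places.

Treynor = (R_P − R_f) / β_P = (19.70% − 5.32%) / 1.7180 = 14.38% / 1.7180 = 8.37%

8.37%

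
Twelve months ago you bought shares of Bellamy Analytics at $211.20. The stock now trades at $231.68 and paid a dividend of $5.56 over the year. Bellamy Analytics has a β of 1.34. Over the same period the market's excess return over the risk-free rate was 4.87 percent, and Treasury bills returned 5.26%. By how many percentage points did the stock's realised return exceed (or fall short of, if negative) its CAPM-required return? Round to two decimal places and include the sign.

Realised HPR = (P1 + D1 − P0) / P0 = (231.68 + 5.56 − 211.20) / 211.20 = 26.04 / 211.20 = 12.3295%
CAPM required = R_f + β·MRP = 5.26% + 1.34 × 4.87% = 11.7858%
α = realised − required = 12.3295% − 11.7858% = +0.54%

+0.54%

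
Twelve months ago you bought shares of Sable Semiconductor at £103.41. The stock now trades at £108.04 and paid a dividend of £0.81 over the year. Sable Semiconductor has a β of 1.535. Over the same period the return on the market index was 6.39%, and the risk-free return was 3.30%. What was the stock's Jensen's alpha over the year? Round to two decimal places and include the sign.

Realised HPR = (P1 + D1 − P0) / P0 = (108.04 + 0.81 − 103.41) / 103.41 = 5.44 / 103.41 = 5.2606%
MRP = 6.39% − 3.30% = 3.09%
CAPM required = R_f + β·MRP = 3.30% + 1.535 × 3.09% = 8.04315%
α = realised − required = 5.2606% − 8.04315% = -2.78%

-2.78%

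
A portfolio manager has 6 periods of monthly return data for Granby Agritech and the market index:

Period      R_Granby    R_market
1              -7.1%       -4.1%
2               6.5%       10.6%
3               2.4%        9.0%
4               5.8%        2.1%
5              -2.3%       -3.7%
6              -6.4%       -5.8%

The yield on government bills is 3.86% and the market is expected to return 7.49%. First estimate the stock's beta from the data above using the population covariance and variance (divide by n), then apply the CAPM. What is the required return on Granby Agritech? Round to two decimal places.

6.45%

Mean R_i = (-7.1 + 6.5 + 2.4 + 5.8 − 2.3 − 6.4) / 6 = -0.1833%
Mean R_m = (-4.1 + 10.6 + 9.0 + 2.1 − 3.7 − 5.8) / 6 = 1.3500%
Σ(R_i − R̄_i)(R_m − R̄_m) = 178.9050  ⇒  Cov = 178.9050 / 6 = 29.8175
Σ(R_m − R̄_m)² = 250.9750  ⇒  Var(R_m) = 250.9750 / 6 = 41.8292
β = Cov / Var(R_m) = 29.8175 / 41.8292 = 0.7128
MRP = 7.49% − 3.86% = 3.63%
E(R) = R_f + β × MRP = 3.86% + 0.7128 × 3.63% = 6.45%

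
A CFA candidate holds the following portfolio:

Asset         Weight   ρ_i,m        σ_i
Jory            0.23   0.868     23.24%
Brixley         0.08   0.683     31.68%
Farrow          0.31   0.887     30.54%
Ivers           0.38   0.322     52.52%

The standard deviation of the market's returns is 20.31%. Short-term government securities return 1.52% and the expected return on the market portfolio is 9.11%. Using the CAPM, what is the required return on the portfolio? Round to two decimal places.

9.44%

β_Jory = 0.868 × 23.24% / 20.31% = 0.9932
β_Brixley = 0.683 × 31.68% / 20.31% = 1.0654
β_Farrow = 0.887 × 30.54% / 20.31% = 1.3338
β_Ivers = 0.322 × 52.52% / 20.31% = 0.8327
β_P = Σ w_i β_i = 0.23×0.9932 + 0.08×1.0654 + 0.31×1.3338 + 0.38×0.8327 = 1.0436
MRP = 9.11% − 1.52% = 7.59%
E(R_P) = R_f + β_P × MRP = 1.52% + 1.0436 × 7.59% = 9.44%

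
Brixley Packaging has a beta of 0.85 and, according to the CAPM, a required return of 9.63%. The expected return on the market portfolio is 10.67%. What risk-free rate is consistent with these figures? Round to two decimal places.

3.74%

E(R) = R_f + β(E(R_m) − R_f) = R_f(1 − β) + β·E(R_m)
9.63% = R_f × (1 − 0.85) + 0.85 × 10.67%
9.63% = R_f × 0.15 + 9.0695%
R_f = (9.63% − 9.0695%) / 0.15 = 3.74%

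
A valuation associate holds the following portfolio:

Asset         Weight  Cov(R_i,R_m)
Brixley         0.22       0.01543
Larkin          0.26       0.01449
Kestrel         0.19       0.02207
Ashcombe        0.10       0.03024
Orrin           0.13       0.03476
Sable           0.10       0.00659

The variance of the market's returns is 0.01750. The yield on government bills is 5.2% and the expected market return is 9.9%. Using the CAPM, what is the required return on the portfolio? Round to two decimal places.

10.45%

β_Brixley = 0.01543 / 0.01750 = 0.8817
β_Larkin = 0.01449 / 0.01750 = 0.8280
β_Kestrel = 0.02207 / 0.01750 = 1.2611
β_Ashcombe = 0.03024 / 0.01750 = 1.7280
β_Orrin = 0.03476 / 0.01750 = 1.9863
β_Sable = 0.00659 / 0.01750 = 0.3766
β_P = Σ w_i β_i = 0.22×0.8817 + 0.26×0.8280 + 0.19×1.2611 + 0.10×1.7280 + 0.13×1.9863 + 0.10×0.3766 = 1.1175
MRP = 9.9% − 5.2% = 4.70%
E(R_P) = R_f + β_P × MRP = 5.2% + 1.1175 × 4.7% = 10.45%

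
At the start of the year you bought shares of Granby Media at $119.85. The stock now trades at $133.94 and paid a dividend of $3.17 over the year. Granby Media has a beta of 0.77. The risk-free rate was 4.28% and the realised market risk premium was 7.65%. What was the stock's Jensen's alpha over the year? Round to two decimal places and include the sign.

Realised HPR = (P1 + D1 − P0) / P0 = (133.94 + 3.17 − 119.85) / 119.85 = 17.26 / 119.85 = 14.4013%
CAPM required = R_f + β·MRP = 4.28% + 0.77 × 7.65% = 10.1705%
α = realised − required = 14.4013% − 10.1705% = +4.23%

+4.23%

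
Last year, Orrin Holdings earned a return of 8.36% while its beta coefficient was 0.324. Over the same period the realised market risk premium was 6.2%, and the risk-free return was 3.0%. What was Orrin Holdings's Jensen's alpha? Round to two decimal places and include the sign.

CAPM benchmark = R_f + β(R_m − R_f) = 3.0% + 0.324 × 6.2% = 5.0088%
α = actual − benchmark = 8.36% − 5.0088% = +3.35%

+3.35%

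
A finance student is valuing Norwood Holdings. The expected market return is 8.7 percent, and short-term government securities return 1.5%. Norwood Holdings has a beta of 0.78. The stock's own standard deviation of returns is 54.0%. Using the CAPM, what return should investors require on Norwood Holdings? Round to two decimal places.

Market risk premium = E(R_m) − R_f = 8.7% − 1.5% = 7.20%
E(R) = R_f + β × MRP = 1.5% + 0.78 × 7.2% = 7.12%

7.12%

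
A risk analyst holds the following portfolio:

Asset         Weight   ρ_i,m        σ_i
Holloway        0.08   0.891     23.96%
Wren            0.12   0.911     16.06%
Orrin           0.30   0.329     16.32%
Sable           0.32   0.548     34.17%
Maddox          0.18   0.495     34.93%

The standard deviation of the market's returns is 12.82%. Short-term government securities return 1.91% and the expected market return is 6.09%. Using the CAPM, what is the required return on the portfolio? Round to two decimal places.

β_Holloway = 0.891 × 23.96% / 12.82% = 1.6652
β_Wren = 0.911 × 16.06% / 12.82% = 1.1412
β_Orrin = 0.329 × 16.32% / 12.82% = 0.4188
β_Sable = 0.548 × 34.17% / 12.82% = 1.4606
β_Maddox = 0.495 × 34.93% / 12.82% = 1.3487
β_P = Σ w_i β_i = 0.08×1.6652 + 0.12×1.1412 + 0.30×0.4188 + 0.32×1.4606 + 0.18×1.3487 = 1.1060
MRP = 6.09% − 1.91% = 4.18%
E(R_P) = R_f + β_P × MRP = 1.91% + 1.1060 × 4.18% = 6.53%

6.53%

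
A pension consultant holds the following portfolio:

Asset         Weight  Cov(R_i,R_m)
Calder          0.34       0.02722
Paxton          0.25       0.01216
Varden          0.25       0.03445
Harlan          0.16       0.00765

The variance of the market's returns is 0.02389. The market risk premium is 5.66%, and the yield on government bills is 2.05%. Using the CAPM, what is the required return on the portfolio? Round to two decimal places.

β_Calder = 0.02722 / 0.02389 = 1.1394
β_Paxton = 0.01216 / 0.02389 = 0.5090
β_Varden = 0.03445 / 0.02389 = 1.4420
β_Harlan = 0.00765 / 0.02389 = 0.3202
β_P = Σ w_i β_i = 0.34×1.1394 + 0.25×0.5090 + 0.25×1.4420 + 0.16×0.3202 = 0.9264
E(R_P) = R_f + β_P × MRP = 2.05% + 0.9264 × 5.66% = 7.29%

7.29%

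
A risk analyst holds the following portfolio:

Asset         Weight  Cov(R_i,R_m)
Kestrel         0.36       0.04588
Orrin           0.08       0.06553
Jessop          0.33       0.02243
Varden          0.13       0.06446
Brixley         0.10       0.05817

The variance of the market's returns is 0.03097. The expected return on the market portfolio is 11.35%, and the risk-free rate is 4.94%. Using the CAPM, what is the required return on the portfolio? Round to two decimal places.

β_Kestrel = 0.04588 / 0.03097 = 1.4814
β_Orrin = 0.06553 / 0.03097 = 2.1159
β_Jessop = 0.02243 / 0.03097 = 0.7242
β_Varden = 0.06446 / 0.03097 = 2.0814
β_Brixley = 0.05817 / 0.03097 = 1.8783
β_P = Σ w_i β_i = 0.36×1.4814 + 0.08×2.1159 + 0.33×0.7242 + 0.13×2.0814 + 0.10×1.8783 = 1.4000
MRP = 11.35% − 4.94% = 6.41%
E(R_P) = R_f + β_P × MRP = 4.94% + 1.4000 × 6.41% = 13.91%

13.91%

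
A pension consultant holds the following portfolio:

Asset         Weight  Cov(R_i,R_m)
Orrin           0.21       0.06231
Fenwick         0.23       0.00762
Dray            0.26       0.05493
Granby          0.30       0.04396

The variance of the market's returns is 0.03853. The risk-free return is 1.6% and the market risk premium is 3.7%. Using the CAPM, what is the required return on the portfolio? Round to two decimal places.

5.66%

β_Orrin = 0.06231 / 0.03853 = 1.6172
β_Fenwick = 0.00762 / 0.03853 = 0.1978
β_Dray = 0.05493 / 0.03853 = 1.4256
β_Granby = 0.04396 / 0.03853 = 1.1409
β_P = Σ w_i β_i = 0.21×1.6172 + 0.23×0.1978 + 0.26×1.4256 + 0.30×1.1409 = 1.0980
E(R_P) = R_f + β_P × MRP = 1.6% + 1.0980 × 3.7% = 5.66%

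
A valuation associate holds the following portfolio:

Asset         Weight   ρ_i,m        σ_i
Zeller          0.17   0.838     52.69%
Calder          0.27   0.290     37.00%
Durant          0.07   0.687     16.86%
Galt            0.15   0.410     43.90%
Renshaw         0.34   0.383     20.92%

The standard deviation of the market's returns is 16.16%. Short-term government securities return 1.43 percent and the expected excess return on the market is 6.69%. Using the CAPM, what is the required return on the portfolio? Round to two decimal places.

β_Zeller = 0.838 × 52.69% / 16.16% = 2.7323
β_Calder = 0.290 × 37.00% / 16.16% = 0.6640
β_Durant = 0.687 × 16.86% / 16.16% = 0.7168
β_Galt = 0.410 × 43.90% / 16.16% = 1.1138
β_Renshaw = 0.383 × 20.92% / 16.16% = 0.4958
β_P = Σ w_i β_i = 0.17×2.7323 + 0.27×0.6640 + 0.07×0.7168 + 0.15×1.1138 + 0.34×0.4958 = 1.0296
E(R_P) = R_f + β_P × MRP = 1.43% + 1.0296 × 6.69% = 8.32%

8.32%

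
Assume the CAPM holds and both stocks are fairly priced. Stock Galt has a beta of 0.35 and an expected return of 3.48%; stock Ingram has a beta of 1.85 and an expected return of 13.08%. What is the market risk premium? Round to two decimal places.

6.40%

Both satisfy E(R) = R_f + β·MRP, so the slope of the SML is
MRP = (13.08% − 3.48%) / (1.85 − 0.35) = 9.60% / 1.50 = 6.4000%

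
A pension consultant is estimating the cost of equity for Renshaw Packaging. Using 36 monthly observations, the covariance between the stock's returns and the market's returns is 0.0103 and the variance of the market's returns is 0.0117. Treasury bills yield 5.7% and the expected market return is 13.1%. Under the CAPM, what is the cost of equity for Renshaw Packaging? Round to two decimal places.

12.21%

β = Cov(R_i, R_m) / Var(R_m) = 0.0103 / 0.0117 = 0.8803
MRP = 13.1% − 5.7% = 7.40%
E(R) = R_f + β × MRP = 5.7% + 0.8803 × 7.4% = 12.21%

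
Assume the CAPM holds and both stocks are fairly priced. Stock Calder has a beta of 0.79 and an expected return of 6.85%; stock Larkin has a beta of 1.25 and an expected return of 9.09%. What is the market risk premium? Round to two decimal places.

4.87%

Both satisfy E(R) = R_f + β·MRP, so the slope of the SML is
MRP = (9.09% − 6.85%) / (1.25 − 0.79) = 2.24% / 0.46 = 4.8696%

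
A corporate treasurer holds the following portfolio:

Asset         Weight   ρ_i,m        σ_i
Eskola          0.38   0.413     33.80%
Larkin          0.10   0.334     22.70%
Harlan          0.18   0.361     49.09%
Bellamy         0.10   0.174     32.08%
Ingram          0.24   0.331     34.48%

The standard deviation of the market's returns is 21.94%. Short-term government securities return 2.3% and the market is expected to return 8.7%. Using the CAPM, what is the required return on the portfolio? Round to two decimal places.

β_Eskola = 0.413 × 33.80% / 21.94% = 0.6363
β_Larkin = 0.334 × 22.70% / 21.94% = 0.3456
β_Harlan = 0.361 × 49.09% / 21.94% = 0.8077
β_Bellamy = 0.174 × 32.08% / 21.94% = 0.2544
β_Ingram = 0.331 × 34.48% / 21.94% = 0.5202
β_P = Σ w_i β_i = 0.38×0.6363 + 0.10×0.3456 + 0.18×0.8077 + 0.10×0.2544 + 0.24×0.5202 = 0.5720
MRP = 8.7% − 2.3% = 6.40%
E(R_P) = R_f + β_P × MRP = 2.3% + 0.5720 × 6.4% = 5.96%

5.96%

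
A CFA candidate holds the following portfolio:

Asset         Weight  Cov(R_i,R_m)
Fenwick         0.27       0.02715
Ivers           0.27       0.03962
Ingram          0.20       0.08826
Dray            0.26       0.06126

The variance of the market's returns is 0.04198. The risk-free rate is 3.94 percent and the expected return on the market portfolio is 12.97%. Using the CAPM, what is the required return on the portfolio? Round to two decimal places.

β_Fenwick = 0.02715 / 0.04198 = 0.6467
β_Ivers = 0.03962 / 0.04198 = 0.9438
β_Ingram = 0.08826 / 0.04198 = 2.1024
β_Dray = 0.06126 / 0.04198 = 1.4593
β_P = Σ w_i β_i = 0.27×0.6467 + 0.27×0.9438 + 0.20×2.1024 + 0.26×1.4593 = 1.2293
MRP = 12.97% − 3.94% = 9.03%
E(R_P) = R_f + β_P × MRP = 3.94% + 1.2293 × 9.03% = 15.04%

15.04%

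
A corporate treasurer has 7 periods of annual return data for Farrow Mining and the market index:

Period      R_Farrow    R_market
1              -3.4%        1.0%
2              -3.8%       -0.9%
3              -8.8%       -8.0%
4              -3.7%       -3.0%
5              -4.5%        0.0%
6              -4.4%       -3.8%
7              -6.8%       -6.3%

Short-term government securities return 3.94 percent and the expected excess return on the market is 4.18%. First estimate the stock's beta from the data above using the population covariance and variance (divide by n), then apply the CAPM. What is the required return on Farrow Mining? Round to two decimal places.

Mean R_i = (-3.4 − 3.8 − 8.8 − 3.7 − 4.5 − 4.4 − 6.8) / 7 = -5.0571%
Mean R_m = (1.0 − 0.9 − 8.0 − 3.0 + 0.0 − 3.8 − 6.3) / 7 = -3.0000%
Σ(R_i − R̄_i)(R_m − R̄_m) = 34.8800  ⇒  Cov = 34.8800 / 7 = 4.9829
Σ(R_m − R̄_m)² = 65.9400  ⇒  Var(R_m) = 65.9400 / 7 = 9.4200
β = Cov / Var(R_m) = 4.9829 / 9.4200 = 0.5290
E(R) = R_f + β × MRP = 3.94% + 0.5290 × 4.18% = 6.15%

6.15%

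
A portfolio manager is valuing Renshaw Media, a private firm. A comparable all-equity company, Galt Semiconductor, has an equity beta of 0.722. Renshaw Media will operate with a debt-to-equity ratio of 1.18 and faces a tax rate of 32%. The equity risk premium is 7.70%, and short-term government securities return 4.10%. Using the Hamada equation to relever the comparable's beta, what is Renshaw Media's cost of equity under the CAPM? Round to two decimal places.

14.12%

β_L = β_U × [1 + (1 − t)(D/E)] = 0.722 × [1 + (1 − 0.32) × 1.18]
    = 0.722 × [1 + 0.68 × 1.18] = 0.722 × 1.8024 = 1.3013
E(R) = R_f + β_L × MRP = 4.10% + 1.3013 × 7.70% = 14.12%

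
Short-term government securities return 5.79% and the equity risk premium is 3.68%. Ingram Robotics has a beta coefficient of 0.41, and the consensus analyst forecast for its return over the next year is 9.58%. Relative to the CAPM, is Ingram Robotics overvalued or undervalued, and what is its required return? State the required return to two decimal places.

Required return = R_f + β·MRP = 5.79% + 0.41 × 3.68% = 7.30%
Forecast 9.58% > required 7.30% → the stock plots above the SML → undervalued.

Undervalued; required return 7.30%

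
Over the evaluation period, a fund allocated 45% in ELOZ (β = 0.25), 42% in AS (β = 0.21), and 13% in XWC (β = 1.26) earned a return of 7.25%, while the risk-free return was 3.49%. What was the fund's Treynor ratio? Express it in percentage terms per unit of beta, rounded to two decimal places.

10.32%

β_P = 0.45×0.25 + 0.42×0.21 + 0.13×1.26 = 0.3645
Treynor = (R_P − R_f) / β_P = (7.25% − 3.49%) / 0.3645 = 3.76% / 0.3645 = 10.32%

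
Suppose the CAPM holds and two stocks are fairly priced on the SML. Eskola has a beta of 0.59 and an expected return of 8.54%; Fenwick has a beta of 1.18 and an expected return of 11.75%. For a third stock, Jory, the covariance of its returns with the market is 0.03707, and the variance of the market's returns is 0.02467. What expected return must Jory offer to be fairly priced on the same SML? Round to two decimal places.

13.51%

MRP = (11.75% − 8.54%) / (1.18 − 0.59) = 5.4407%
R_f = 8.54% − 0.59 × 5.4407% = 5.3300%
β_Jory = Cov / Var(R_m) = 0.03707 / 0.02467 = 1.5026
E(R_Jory) = R_f + β × MRP = 5.3300% + 1.5026 × 5.4407% = 13.51%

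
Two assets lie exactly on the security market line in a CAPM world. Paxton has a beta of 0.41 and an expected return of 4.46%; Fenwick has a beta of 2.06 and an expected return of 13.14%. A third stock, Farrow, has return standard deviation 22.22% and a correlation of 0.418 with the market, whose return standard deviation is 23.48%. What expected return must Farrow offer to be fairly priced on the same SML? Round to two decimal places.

MRP = (13.14% − 4.46%) / (2.06 − 0.41) = 5.2606%
R_f = 4.46% − 0.41 × 5.2606% = 2.3032%
β_Farrow = ρ·σ_i/σ_m = 0.418 × 22.22 / 23.48 = 0.3956
E(R_Farrow) = R_f + β × MRP = 2.3032% + 0.3956 × 5.2606% = 4.38%

4.38%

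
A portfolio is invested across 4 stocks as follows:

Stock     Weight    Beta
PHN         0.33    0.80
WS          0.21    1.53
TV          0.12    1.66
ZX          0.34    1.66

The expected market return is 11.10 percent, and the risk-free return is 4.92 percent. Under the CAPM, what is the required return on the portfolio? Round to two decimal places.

13.26%

β_P = Σ w_i β_i = 0.33×0.80 + 0.21×1.53 + 0.12×1.66 + 0.34×1.66 = 1.3489
MRP = 11.10% − 4.92% = 6.18%
E(R_P) = R_f + β_P × MRP = 4.92% + 1.3489 × 6.18% = 13.26%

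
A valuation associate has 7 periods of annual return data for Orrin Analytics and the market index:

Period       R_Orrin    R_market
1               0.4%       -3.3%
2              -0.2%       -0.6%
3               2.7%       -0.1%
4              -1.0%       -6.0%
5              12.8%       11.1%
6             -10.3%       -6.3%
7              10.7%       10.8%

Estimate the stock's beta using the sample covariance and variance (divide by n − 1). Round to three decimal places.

0.977

Mean R_i = (0.4 − 0.2 + 2.7 − 1.0 + 12.8 − 10.3 + 10.7) / 7 = 2.1571%
Mean R_m = (-3.3 − 0.6 − 0.1 − 6.0 + 11.1 − 6.3 + 10.8) / 7 = 0.8000%
Σ(R_i − R̄_i)(R_m − R̄_m) = 314.9800  ⇒  Cov = 314.9800 / 6 = 52.4967
Σ(R_m − R̄_m)² = 322.3200  ⇒  Var(R_m) = 322.3200 / 6 = 53.7200
β = Cov / Var(R_m) = 52.4967 / 53.7200 = 0.9772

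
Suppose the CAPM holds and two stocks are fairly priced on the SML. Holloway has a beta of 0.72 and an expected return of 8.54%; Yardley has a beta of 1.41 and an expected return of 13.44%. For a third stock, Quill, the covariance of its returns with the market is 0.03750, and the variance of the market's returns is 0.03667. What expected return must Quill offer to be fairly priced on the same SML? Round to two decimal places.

10.69%

MRP = (13.44% − 8.54%) / (1.41 − 0.72) = 7.1014%
R_f = 8.54% − 0.72 × 7.1014% = 3.4270%
β_Quill = Cov / Var(R_m) = 0.03750 / 0.03667 = 1.0226
E(R_Quill) = R_f + β × MRP = 3.4270% + 1.0226 × 7.1014% = 10.69%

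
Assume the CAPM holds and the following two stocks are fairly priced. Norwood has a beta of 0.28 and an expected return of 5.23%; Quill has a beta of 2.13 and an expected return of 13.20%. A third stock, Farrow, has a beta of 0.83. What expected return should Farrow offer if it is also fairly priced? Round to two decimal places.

7.60%

MRP (SML slope) = (13.20% − 5.23%) / (2.13 − 0.28) = 7.97% / 1.85 = 4.3081%
R_f (intercept) = 5.23% − 0.28 × 4.3081% = 4.0237%
E(R_Farrow) = R_f + β × MRP = 4.0237% + 0.83 × 4.3081% = 7.60%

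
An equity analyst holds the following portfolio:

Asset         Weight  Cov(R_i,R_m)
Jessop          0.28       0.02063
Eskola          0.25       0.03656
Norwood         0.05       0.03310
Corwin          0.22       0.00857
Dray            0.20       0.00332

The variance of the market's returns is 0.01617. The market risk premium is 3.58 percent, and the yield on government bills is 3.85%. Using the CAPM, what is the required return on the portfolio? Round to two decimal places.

8.08%

β_Jessop = 0.02063 / 0.01617 = 1.2758
β_Eskola = 0.03656 / 0.01617 = 2.2610
β_Norwood = 0.03310 / 0.01617 = 2.0470
β_Corwin = 0.00857 / 0.01617 = 0.5300
β_Dray = 0.00332 / 0.01617 = 0.2053
β_P = Σ w_i β_i = 0.28×1.2758 + 0.25×2.2610 + 0.05×2.0470 + 0.22×0.5300 + 0.20×0.2053 = 1.1825
E(R_P) = R_f + β_P × MRP = 3.85% + 1.1825 × 3.58% = 8.08%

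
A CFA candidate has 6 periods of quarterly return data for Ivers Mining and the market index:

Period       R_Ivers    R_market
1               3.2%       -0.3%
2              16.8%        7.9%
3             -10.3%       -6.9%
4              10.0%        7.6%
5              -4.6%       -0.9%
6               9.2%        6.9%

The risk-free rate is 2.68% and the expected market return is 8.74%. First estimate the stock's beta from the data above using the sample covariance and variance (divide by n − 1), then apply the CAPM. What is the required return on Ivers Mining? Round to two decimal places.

Mean R_i = (3.2 + 16.8 − 10.3 + 10.0 − 4.6 + 9.2) / 6 = 4.0500%
Mean R_m = (-0.3 + 7.9 − 6.9 + 7.6 − 0.9 + 6.9) / 6 = 2.3833%
Σ(R_i − R̄_i)(R_m − R̄_m) = 288.5350  ⇒  Cov = 288.5350 / 5 = 57.7070
Σ(R_m − R̄_m)² = 182.2083  ⇒  Var(R_m) = 182.2083 / 5 = 36.4417
β = Cov / Var(R_m) = 57.7070 / 36.4417 = 1.5835
MRP = 8.74% − 2.68% = 6.06%
E(R) = R_f + β × MRP = 2.68% + 1.5835 × 6.06% = 12.28%

12.28%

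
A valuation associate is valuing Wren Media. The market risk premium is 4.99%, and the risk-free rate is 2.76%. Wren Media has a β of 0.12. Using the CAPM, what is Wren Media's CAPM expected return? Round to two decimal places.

E(R) = R_f + β × MRP = 2.76% + 0.12 × 4.99% = 3.36%

3.36%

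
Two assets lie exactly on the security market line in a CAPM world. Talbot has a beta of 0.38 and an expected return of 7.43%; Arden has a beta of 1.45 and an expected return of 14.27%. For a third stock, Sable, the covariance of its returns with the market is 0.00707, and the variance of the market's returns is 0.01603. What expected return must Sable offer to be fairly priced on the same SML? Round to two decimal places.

MRP = (14.27% − 7.43%) / (1.45 − 0.38) = 6.3925%
R_f = 7.43% − 0.38 × 6.3925% = 5.0009%
β_Sable = Cov / Var(R_m) = 0.00707 / 0.01603 = 0.4410
E(R_Sable) = R_f + β × MRP = 5.0009% + 0.4410 × 6.3925% = 7.82%

7.82%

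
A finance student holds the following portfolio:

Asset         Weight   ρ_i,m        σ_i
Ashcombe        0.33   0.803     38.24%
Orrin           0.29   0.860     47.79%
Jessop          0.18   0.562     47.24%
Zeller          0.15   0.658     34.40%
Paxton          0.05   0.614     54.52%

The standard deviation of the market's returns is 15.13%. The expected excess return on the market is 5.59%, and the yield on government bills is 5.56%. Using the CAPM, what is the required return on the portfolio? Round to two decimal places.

17.35%

β_Ashcombe = 0.803 × 38.24% / 15.13% = 2.0295
β_Orrin = 0.860 × 47.79% / 15.13% = 2.7164
β_Jessop = 0.562 × 47.24% / 15.13% = 1.7547
β_Zeller = 0.658 × 34.40% / 15.13% = 1.4960
β_Paxton = 0.614 × 54.52% / 15.13% = 2.2125
β_P = Σ w_i β_i = 0.33×2.0295 + 0.29×2.7164 + 0.18×1.7547 + 0.15×1.4960 + 0.05×2.2125 = 2.1084
E(R_P) = R_f + β_P × MRP = 5.56% + 2.1084 × 5.59% = 17.35%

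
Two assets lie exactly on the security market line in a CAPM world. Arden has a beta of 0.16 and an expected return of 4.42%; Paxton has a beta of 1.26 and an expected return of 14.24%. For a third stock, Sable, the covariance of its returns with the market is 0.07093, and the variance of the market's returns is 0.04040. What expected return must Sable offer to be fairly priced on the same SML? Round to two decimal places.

18.67%

MRP = (14.24% − 4.42%) / (1.26 − 0.16) = 8.9273%
R_f = 4.42% − 0.16 × 8.9273% = 2.9916%
β_Sable = Cov / Var(R_m) = 0.07093 / 0.04040 = 1.7557
E(R_Sable) = R_f + β × MRP = 2.9916% + 1.7557 × 8.9273% = 18.67%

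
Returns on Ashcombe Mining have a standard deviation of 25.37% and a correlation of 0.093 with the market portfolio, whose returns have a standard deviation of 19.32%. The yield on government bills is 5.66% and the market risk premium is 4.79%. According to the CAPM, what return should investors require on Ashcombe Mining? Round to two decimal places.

β = ρ × σ_i / σ_m = 0.093 × 25.37% / 19.32% = 0.1221
E(R) = 5.66% + 0.1221 × 4.79% = 6.24%

6.24%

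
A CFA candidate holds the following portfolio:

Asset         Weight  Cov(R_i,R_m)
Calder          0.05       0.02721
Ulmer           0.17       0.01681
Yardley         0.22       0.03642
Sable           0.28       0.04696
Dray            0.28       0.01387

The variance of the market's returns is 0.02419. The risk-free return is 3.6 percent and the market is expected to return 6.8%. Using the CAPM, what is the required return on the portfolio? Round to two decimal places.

7.47%

β_Calder = 0.02721 / 0.02419 = 1.1248
β_Ulmer = 0.01681 / 0.02419 = 0.6949
β_Yardley = 0.03642 / 0.02419 = 1.5056
β_Sable = 0.04696 / 0.02419 = 1.9413
β_Dray = 0.01387 / 0.02419 = 0.5734
β_P = Σ w_i β_i = 0.05×1.1248 + 0.17×0.6949 + 0.22×1.5056 + 0.28×1.9413 + 0.28×0.5734 = 1.2097
MRP = 6.8% − 3.6% = 3.20%
E(R_P) = R_f + β_P × MRP = 3.6% + 1.2097 × 3.2% = 7.47%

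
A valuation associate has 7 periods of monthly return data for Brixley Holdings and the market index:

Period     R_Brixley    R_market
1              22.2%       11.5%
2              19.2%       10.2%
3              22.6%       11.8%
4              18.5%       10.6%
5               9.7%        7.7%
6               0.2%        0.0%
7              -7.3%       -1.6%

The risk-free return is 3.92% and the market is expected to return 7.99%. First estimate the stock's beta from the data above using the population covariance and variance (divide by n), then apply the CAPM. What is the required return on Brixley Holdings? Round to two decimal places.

12.29%

Mean R_i = (22.2 + 19.2 + 22.6 + 18.5 + 9.7 + 0.2 − 7.3) / 7 = 12.1571%
Mean R_m = (11.5 + 10.2 + 11.8 + 10.6 + 7.7 + 0.0 − 1.6) / 7 = 7.1714%
Σ(R_i − R̄_i)(R_m − R̄_m) = 390.0014  ⇒  Cov = 390.0014 / 7 = 55.7145
Σ(R_m − R̄_m)² = 189.7343  ⇒  Var(R_m) = 189.7343 / 7 = 27.1049
β = Cov / Var(R_m) = 55.7145 / 27.1049 = 2.0555
MRP = 7.99% − 3.92% = 4.07%
E(R) = R_f + β × MRP = 3.92% + 2.0555 × 4.07% = 12.29%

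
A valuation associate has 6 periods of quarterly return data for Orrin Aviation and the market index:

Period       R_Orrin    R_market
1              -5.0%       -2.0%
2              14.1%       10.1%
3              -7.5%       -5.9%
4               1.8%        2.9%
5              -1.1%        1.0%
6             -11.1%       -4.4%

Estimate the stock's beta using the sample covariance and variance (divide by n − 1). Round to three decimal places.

Mean R_i = (-5.0 + 14.1 − 7.5 + 1.8 − 1.1 − 11.1) / 6 = -1.4667%
Mean R_m = (-2.0 + 10.1 − 5.9 + 2.9 + 1.0 − 4.4) / 6 = 0.2833%
Σ(R_i − R̄_i)(R_m − R̄_m) = 252.1133  ⇒  Cov = 252.1133 / 5 = 50.4227
Σ(R_m − R̄_m)² = 169.1083  ⇒  Var(R_m) = 169.1083 / 5 = 33.8217
β = Cov / Var(R_m) = 50.4227 / 33.8217 = 1.4908

1.491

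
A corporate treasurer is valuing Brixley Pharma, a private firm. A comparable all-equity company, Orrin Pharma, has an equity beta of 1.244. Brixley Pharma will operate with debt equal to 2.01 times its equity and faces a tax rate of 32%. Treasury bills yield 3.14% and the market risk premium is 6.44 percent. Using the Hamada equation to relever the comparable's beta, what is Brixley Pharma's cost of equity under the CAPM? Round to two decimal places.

22.10%

β_L = β_U × [1 + (1 − t)(D/E)] = 1.244 × [1 + (1 − 0.32) × 2.01]
    = 1.244 × [1 + 0.68 × 2.01] = 1.244 × 2.3668 = 2.9443
E(R) = R_f + β_L × MRP = 3.14% + 2.9443 × 6.44% = 22.10%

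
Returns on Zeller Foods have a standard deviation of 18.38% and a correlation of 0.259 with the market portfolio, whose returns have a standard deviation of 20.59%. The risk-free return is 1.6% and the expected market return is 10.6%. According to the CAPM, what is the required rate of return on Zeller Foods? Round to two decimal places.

β = ρ × σ_i / σ_m = 0.259 × 18.38% / 20.59% = 0.2312
MRP = 10.6% − 1.6% = 9.00%
E(R) = 1.6% + 0.2312 × 9.0% = 3.68%

3.68%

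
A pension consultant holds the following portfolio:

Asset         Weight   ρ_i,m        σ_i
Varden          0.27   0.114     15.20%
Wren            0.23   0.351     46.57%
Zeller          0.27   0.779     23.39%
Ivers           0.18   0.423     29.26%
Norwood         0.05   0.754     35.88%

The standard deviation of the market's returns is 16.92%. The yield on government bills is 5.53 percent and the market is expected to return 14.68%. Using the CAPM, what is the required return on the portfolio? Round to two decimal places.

12.41%

β_Varden = 0.114 × 15.20% / 16.92% = 0.1024
β_Wren = 0.351 × 46.57% / 16.92% = 0.9661
β_Zeller = 0.779 × 23.39% / 16.92% = 1.0769
β_Ivers = 0.423 × 29.26% / 16.92% = 0.7315
β_Norwood = 0.754 × 35.88% / 16.92% = 1.5989
β_P = Σ w_i β_i = 0.27×0.1024 + 0.23×0.9661 + 0.27×1.0769 + 0.18×0.7315 + 0.05×1.5989 = 0.7522
MRP = 14.68% − 5.53% = 9.15%
E(R_P) = R_f + β_P × MRP = 5.53% + 0.7522 × 9.15% = 12.41%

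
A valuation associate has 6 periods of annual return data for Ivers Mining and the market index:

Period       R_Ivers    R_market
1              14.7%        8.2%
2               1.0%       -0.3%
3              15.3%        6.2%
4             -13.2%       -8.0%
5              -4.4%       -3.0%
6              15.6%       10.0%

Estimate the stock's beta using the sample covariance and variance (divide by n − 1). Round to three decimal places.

Mean R_i = (14.7 + 1.0 + 15.3 − 13.2 − 4.4 + 15.6) / 6 = 4.8333%
Mean R_m = (8.2 − 0.3 + 6.2 − 8.0 − 3.0 + 10.0) / 6 = 2.1833%
Σ(R_i − R̄_i)(R_m − R̄_m) = 426.5833  ⇒  Cov = 426.5833 / 5 = 85.3167
Σ(R_m − R̄_m)² = 250.1683  ⇒  Var(R_m) = 250.1683 / 5 = 50.0337
β = Cov / Var(R_m) = 85.3167 / 50.0337 = 1.7052

1.705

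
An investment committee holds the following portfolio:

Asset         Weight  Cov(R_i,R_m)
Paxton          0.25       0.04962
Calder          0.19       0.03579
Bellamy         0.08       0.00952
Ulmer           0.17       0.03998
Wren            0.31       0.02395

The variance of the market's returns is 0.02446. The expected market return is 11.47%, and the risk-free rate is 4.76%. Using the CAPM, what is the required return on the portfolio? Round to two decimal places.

14.14%

β_Paxton = 0.04962 / 0.02446 = 2.0286
β_Calder = 0.03579 / 0.02446 = 1.4632
β_Bellamy = 0.00952 / 0.02446 = 0.3892
β_Ulmer = 0.03998 / 0.02446 = 1.6345
β_Wren = 0.02395 / 0.02446 = 0.9791
β_P = Σ w_i β_i = 0.25×2.0286 + 0.19×1.4632 + 0.08×0.3892 + 0.17×1.6345 + 0.31×0.9791 = 1.3977
MRP = 11.47% − 4.76% = 6.71%
E(R_P) = R_f + β_P × MRP = 4.76% + 1.3977 × 6.71% = 14.14%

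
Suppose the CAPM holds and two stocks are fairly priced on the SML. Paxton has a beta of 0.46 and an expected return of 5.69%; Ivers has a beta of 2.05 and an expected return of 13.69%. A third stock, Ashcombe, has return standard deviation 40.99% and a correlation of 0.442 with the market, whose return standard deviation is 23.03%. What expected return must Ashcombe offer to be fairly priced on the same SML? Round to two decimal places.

7.33%

MRP = (13.69% − 5.69%) / (2.05 − 0.46) = 5.0314%
R_f = 5.69% − 0.46 × 5.0314% = 3.3756%
β_Ashcombe = ρ·σ_i/σ_m = 0.442 × 40.99 / 23.03 = 0.7867
E(R_Ashcombe) = R_f + β × MRP = 3.3756% + 0.7867 × 5.0314% = 7.33%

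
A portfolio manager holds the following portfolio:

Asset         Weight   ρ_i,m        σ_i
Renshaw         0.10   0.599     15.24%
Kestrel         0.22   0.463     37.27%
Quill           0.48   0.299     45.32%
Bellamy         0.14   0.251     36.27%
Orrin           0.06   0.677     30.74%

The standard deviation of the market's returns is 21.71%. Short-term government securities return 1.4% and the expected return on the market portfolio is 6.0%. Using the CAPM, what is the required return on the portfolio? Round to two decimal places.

β_Renshaw = 0.599 × 15.24% / 21.71% = 0.4205
β_Kestrel = 0.463 × 37.27% / 21.71% = 0.7948
β_Quill = 0.299 × 45.32% / 21.71% = 0.6242
β_Bellamy = 0.251 × 36.27% / 21.71% = 0.4193
β_Orrin = 0.677 × 30.74% / 21.71% = 0.9586
β_P = Σ w_i β_i = 0.10×0.4205 + 0.22×0.7948 + 0.48×0.6242 + 0.14×0.4193 + 0.06×0.9586 = 0.6327
MRP = 6.0% − 1.4% = 4.60%
E(R_P) = R_f + β_P × MRP = 1.4% + 0.6327 × 4.6% = 4.31%

4.31%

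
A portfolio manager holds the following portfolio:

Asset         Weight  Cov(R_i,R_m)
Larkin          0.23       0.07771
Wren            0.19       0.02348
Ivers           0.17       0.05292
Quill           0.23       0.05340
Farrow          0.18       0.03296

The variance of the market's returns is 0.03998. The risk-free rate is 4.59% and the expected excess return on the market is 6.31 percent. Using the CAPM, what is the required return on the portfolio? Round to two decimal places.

12.41%

β_Larkin = 0.07771 / 0.03998 = 1.9437
β_Wren = 0.02348 / 0.03998 = 0.5873
β_Ivers = 0.05292 / 0.03998 = 1.3237
β_Quill = 0.05340 / 0.03998 = 1.3357
β_Farrow = 0.03296 / 0.03998 = 0.8244
β_P = Σ w_i β_i = 0.23×1.9437 + 0.19×0.5873 + 0.17×1.3237 + 0.23×1.3357 + 0.18×0.8244 = 1.2393
E(R_P) = R_f + β_P × MRP = 4.59% + 1.2393 × 6.31% = 12.41%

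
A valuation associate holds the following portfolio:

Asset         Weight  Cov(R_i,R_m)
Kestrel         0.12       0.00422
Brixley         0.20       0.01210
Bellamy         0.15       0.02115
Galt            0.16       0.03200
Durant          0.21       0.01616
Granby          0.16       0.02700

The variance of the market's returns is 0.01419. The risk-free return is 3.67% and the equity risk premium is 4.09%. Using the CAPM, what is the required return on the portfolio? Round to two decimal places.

β_Kestrel = 0.00422 / 0.01419 = 0.2974
β_Brixley = 0.01210 / 0.01419 = 0.8527
β_Bellamy = 0.02115 / 0.01419 = 1.4905
β_Galt = 0.03200 / 0.01419 = 2.2551
β_Durant = 0.01616 / 0.01419 = 1.1388
β_Granby = 0.02700 / 0.01419 = 1.9027
β_P = Σ w_i β_i = 0.12×0.2974 + 0.20×0.8527 + 0.15×1.4905 + 0.16×2.2551 + 0.21×1.1388 + 0.16×1.9027 = 1.3342
E(R_P) = R_f + β_P × MRP = 3.67% + 1.3342 × 4.09% = 9.13%

9.13%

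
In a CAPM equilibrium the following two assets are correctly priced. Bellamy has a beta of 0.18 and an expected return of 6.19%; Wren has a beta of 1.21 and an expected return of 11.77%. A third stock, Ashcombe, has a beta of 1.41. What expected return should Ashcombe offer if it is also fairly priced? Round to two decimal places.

12.85%

MRP (SML slope) = (11.77% − 6.19%) / (1.21 − 0.18) = 5.58% / 1.03 = 5.4175%
R_f (intercept) = 6.19% − 0.18 × 5.4175% = 5.2149%
E(R_Ashcombe) = R_f + β × MRP = 5.2149% + 1.41 × 5.4175% = 12.85%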